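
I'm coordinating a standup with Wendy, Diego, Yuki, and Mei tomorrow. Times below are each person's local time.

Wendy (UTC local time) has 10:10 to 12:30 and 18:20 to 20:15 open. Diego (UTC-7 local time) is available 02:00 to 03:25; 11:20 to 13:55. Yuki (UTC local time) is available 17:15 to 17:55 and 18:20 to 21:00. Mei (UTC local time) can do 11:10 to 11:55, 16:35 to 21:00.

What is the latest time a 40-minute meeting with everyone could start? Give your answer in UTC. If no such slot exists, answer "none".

Wendy in UTC: 10:10-12:30, 18:20-20:15.
Diego in UTC: 09:00-10:25, 18:20-20:55 (add 7h to convert from UTC-7).
Yuki in UTC: 17:15-17:55, 18:20-21:00.
Mei in UTC: 11:10-11:55, 16:35-21:00.
Wendy ∩ Diego: 10:10-10:25, 18:20-20:15.
Wendy ∩ Diego ∩ Yuki: 18:20-20:15.
Wendy ∩ Diego ∩ Yuki ∩ Mei: 18:20-20:15.
The last common window of at least 40 minutes is 18:20-20:15; a 40-minute meeting can start as late as 19:35 and still end by 20:15.

19:35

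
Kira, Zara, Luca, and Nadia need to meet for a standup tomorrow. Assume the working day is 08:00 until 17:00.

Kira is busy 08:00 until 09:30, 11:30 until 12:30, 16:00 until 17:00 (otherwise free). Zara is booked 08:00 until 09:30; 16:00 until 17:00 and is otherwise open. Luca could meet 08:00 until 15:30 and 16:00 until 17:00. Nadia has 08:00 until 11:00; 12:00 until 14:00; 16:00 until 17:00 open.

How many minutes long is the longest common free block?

90

Kira free: 09:30-11:30, 12:30-16:00 (invert busy blocks within the working day).
Zara free: 09:30-16:00 (invert busy blocks within the working day).
Luca free: 08:00-15:30, 16:00-17:00.
Nadia free: 08:00-11:00, 12:00-14:00, 16:00-17:00.
Kira ∩ Zara: 09:30-11:30, 12:30-16:00.
Kira ∩ Zara ∩ Luca: 09:30-11:30, 12:30-15:30.
Kira ∩ Zara ∩ Luca ∩ Nadia: 09:30-11:00, 12:30-14:00.
So the common availability across everyone is 09:30-11:00, 12:30-14:00.
The longest is 09:30-11:00 at 90 minutes.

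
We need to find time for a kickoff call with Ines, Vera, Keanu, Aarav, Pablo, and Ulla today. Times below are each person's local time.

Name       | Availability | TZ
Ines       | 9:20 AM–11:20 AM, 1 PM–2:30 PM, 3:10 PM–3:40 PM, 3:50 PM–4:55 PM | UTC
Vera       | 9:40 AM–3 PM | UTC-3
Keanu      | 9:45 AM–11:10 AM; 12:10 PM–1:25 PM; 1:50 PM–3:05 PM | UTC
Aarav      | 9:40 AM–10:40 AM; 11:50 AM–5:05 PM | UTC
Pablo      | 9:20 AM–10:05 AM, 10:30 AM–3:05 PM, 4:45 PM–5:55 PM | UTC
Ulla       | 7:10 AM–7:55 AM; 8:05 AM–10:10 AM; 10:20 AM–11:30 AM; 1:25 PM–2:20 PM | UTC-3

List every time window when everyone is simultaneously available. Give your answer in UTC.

13:00-13:10, 13:20-13:25, 13:50-14:30

Ines in UTC: 09:20-11:20, 13:00-14:30, 15:10-15:40, 15:50-16:55.
Vera in UTC: 12:40-18:00 (add 3h to convert from UTC-3).
Keanu in UTC: 09:45-11:10, 12:10-13:25, 13:50-15:05.
Aarav in UTC: 09:40-10:40, 11:50-17:05.
Pablo in UTC: 09:20-10:05, 10:30-15:05, 16:45-17:55.
Ulla in UTC: 10:10-10:55, 11:05-13:10, 13:20-14:30, 16:25-17:20 (add 3h to convert from UTC-3).
Ines ∩ Vera: 13:00-14:30, 15:10-15:40, 15:50-16:55.
Ines ∩ Vera ∩ Keanu: 13:00-13:25, 13:50-14:30.
Ines ∩ Vera ∩ Keanu ∩ Aarav: 13:00-13:25, 13:50-14:30.
Ines ∩ Vera ∩ Keanu ∩ Aarav ∩ Pablo: 13:00-13:25, 13:50-14:30.
Ines ∩ Vera ∩ Keanu ∩ Aarav ∩ Pablo ∩ Ulla: 13:00-13:10, 13:20-13:25, 13:50-14:30.
Those are the intersection windows.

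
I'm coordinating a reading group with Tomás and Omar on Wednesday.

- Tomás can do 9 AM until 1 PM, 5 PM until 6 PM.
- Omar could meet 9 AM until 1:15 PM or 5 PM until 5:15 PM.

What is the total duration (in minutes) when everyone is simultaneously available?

255

Tomás ∩ Omar: 09:00-13:00, 17:00-17:15.
Those are the intersection windows.
Summing the common windows: 240 + 15 = 255 minutes.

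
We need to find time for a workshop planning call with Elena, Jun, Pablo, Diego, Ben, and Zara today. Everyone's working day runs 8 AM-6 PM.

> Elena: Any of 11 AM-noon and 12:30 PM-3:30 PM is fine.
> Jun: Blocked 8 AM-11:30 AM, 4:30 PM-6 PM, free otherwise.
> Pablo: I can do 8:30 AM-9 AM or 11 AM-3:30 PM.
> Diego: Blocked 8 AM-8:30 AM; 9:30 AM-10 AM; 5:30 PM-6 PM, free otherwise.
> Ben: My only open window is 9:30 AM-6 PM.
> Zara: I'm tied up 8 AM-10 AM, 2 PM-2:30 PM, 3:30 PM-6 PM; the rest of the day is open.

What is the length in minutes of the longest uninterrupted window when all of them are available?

Elena free: 11:00-12:00, 12:30-15:30.
Jun free: 11:30-16:30 (invert busy blocks within the working day).
Pablo free: 08:30-09:00, 11:00-15:30.
Diego free: 08:30-09:30, 10:00-17:30 (invert busy blocks within the working day).
Ben free: 09:30-18:00.
Zara free: 10:00-14:00, 14:30-15:30 (invert busy blocks within the working day).
Elena ∩ Jun: 11:30-12:00, 12:30-15:30.
Elena ∩ Jun ∩ Pablo: 11:30-12:00, 12:30-15:30.
Elena ∩ Jun ∩ Pablo ∩ Diego: 11:30-12:00, 12:30-15:30.
Elena ∩ Jun ∩ Pablo ∩ Diego ∩ Ben: 11:30-12:00, 12:30-15:30.
Elena ∩ Jun ∩ Pablo ∩ Diego ∩ Ben ∩ Zara: 11:30-12:00, 12:30-14:00, 14:30-15:30.
The longest is 12:30-14:00 at 90 minutes.

90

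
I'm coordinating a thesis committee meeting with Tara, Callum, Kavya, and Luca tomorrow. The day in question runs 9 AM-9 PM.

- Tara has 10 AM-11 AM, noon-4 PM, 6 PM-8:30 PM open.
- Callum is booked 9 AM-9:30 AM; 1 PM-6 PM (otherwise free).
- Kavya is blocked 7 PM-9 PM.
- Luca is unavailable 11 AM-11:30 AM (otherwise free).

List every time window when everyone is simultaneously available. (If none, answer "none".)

Tara free: 10:00-11:00, 12:00-16:00, 18:00-20:30.
Callum free: 09:30-13:00, 18:00-21:00 (invert busy blocks within the working day).
Kavya free: 09:00-19:00 (invert busy blocks within the working day).
Luca free: 09:00-11:00, 11:30-21:00 (invert busy blocks within the working day).
Tara ∩ Callum: 10:00-11:00, 12:00-13:00, 18:00-20:30.
Tara ∩ Callum ∩ Kavya: 10:00-11:00, 12:00-13:00, 18:00-19:00.
Tara ∩ Callum ∩ Kavya ∩ Luca: 10:00-11:00, 12:00-13:00, 18:00-19:00.

10:00-11:00, 12:00-13:00, 18:00-19:00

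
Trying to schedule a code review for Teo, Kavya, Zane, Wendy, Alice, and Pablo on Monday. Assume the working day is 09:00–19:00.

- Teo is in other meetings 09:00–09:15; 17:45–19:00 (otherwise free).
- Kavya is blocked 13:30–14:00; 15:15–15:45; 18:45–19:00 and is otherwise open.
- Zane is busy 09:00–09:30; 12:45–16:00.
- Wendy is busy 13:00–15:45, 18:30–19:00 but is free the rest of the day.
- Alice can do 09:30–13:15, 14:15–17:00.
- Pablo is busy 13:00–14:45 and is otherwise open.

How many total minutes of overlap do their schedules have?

255

Teo free: 09:15-17:45 (invert busy blocks within the working day).
Kavya free: 09:00-13:30, 14:00-15:15, 15:45-18:45 (invert busy blocks within the working day).
Zane free: 09:30-12:45, 16:00-19:00 (invert busy blocks within the working day).
Wendy free: 09:00-13:00, 15:45-18:30 (invert busy blocks within the working day).
Alice free: 09:30-13:15, 14:15-17:00.
Pablo free: 09:00-13:00, 14:45-19:00 (invert busy blocks within the working day).
Teo ∩ Kavya: 09:15-13:30, 14:00-15:15, 15:45-17:45.
Teo ∩ Kavya ∩ Zane: 09:30-12:45, 16:00-17:45.
Teo ∩ Kavya ∩ Zane ∩ Wendy: 09:30-12:45, 16:00-17:45.
Teo ∩ Kavya ∩ Zane ∩ Wendy ∩ Alice: 09:30-12:45, 16:00-17:00.
Teo ∩ Kavya ∩ Zane ∩ Wendy ∩ Alice ∩ Pablo: 09:30-12:45, 16:00-17:00.
Summing the common windows: 195 + 60 = 255 minutes.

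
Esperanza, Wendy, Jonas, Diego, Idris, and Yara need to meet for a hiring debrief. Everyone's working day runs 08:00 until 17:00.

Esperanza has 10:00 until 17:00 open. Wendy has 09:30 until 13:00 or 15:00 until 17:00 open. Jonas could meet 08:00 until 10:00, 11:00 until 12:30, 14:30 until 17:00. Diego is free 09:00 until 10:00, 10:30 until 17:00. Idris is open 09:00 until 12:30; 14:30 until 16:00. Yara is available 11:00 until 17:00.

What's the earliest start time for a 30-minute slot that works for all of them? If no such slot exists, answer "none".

Esperanza ∩ Wendy: 10:00-13:00, 15:00-17:00.
Esperanza ∩ Wendy ∩ Jonas: 11:00-12:30, 15:00-17:00.
Esperanza ∩ Wendy ∩ Jonas ∩ Diego: 11:00-12:30, 15:00-17:00.
Esperanza ∩ Wendy ∩ Jonas ∩ Diego ∩ Idris: 11:00-12:30, 15:00-16:00.
Esperanza ∩ Wendy ∩ Jonas ∩ Diego ∩ Idris ∩ Yara: 11:00-12:30, 15:00-16:00.
The first common window of at least 30 minutes is 11:00-12:30, so the earliest start is 11:00.

11:00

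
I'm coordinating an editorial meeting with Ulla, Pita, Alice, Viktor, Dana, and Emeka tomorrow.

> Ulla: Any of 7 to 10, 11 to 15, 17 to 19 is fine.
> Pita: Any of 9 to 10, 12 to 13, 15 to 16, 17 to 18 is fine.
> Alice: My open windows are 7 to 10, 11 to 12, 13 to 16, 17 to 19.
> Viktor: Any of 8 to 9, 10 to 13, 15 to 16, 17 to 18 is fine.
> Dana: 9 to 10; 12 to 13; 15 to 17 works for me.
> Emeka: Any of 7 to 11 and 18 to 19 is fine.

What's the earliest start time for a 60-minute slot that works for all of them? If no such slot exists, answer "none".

none

Ulla ∩ Pita: 09:00-10:00, 12:00-13:00, 17:00-18:00.
Ulla ∩ Pita ∩ Alice: 09:00-10:00, 17:00-18:00.
Ulla ∩ Pita ∩ Alice ∩ Viktor: 17:00-18:00.
Ulla ∩ Pita ∩ Alice ∩ Viktor ∩ Dana: ∅.
Ulla ∩ Pita ∩ Alice ∩ Viktor ∩ Dana ∩ Emeka: ∅.
There is no time when everyone is free.
No common window is at least 60 minutes long.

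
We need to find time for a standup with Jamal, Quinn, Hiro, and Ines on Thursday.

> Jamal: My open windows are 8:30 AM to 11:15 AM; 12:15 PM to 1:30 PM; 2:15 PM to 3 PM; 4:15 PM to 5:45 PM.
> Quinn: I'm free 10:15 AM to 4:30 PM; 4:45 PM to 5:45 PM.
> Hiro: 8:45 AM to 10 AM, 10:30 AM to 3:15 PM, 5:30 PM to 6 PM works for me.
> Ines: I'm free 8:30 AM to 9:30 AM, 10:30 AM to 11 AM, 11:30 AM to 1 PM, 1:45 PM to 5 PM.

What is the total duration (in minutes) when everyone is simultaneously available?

120

Jamal ∩ Quinn: 10:15-11:15, 12:15-13:30, 14:15-15:00, 16:15-16:30, 16:45-17:45.
Jamal ∩ Quinn ∩ Hiro: 10:30-11:15, 12:15-13:30, 14:15-15:00, 17:30-17:45.
Jamal ∩ Quinn ∩ Hiro ∩ Ines: 10:30-11:00, 12:15-13:00, 14:15-15:00.
Those are the intersection windows.
Summing the common windows: 30 + 45 + 45 = 120 minutes.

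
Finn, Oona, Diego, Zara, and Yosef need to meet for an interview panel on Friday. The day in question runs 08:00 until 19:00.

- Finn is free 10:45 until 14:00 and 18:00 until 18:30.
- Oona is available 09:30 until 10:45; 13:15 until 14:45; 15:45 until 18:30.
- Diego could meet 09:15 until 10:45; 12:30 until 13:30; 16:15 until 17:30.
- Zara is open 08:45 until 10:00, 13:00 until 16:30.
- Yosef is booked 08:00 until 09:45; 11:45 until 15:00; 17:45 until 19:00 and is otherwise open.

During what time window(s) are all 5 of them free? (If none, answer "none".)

none

Finn free: 10:45-14:00, 18:00-18:30.
Oona free: 09:30-10:45, 13:15-14:45, 15:45-18:30.
Diego free: 09:15-10:45, 12:30-13:30, 16:15-17:30.
Zara free: 08:45-10:00, 13:00-16:30.
Yosef free: 09:45-11:45, 15:00-17:45 (invert busy blocks within the working day).
Finn ∩ Oona: 13:15-14:00, 18:00-18:30.
Finn ∩ Oona ∩ Diego: 13:15-13:30.
Finn ∩ Oona ∩ Diego ∩ Zara: 13:15-13:30.
Finn ∩ Oona ∩ Diego ∩ Zara ∩ Yosef: ∅.
There is no time when everyone is free.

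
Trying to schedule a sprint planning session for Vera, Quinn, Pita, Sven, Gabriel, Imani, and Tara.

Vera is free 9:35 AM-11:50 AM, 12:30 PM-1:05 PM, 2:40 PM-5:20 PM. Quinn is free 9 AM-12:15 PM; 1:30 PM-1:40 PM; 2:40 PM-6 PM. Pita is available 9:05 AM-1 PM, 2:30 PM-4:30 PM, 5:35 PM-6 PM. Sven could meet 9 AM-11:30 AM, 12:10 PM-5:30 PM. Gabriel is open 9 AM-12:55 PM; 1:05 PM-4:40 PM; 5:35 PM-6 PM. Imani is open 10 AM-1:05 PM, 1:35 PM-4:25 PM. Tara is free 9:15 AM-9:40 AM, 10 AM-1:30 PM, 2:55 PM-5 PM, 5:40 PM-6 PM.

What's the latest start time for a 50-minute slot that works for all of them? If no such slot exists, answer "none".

15:35

Vera ∩ Quinn: 09:35-11:50, 14:40-17:20.
Vera ∩ Quinn ∩ Pita: 09:35-11:50, 14:40-16:30.
Vera ∩ Quinn ∩ Pita ∩ Sven: 09:35-11:30, 14:40-16:30.
Vera ∩ Quinn ∩ Pita ∩ Sven ∩ Gabriel: 09:35-11:30, 14:40-16:30.
Vera ∩ Quinn ∩ Pita ∩ Sven ∩ Gabriel ∩ Imani: 10:00-11:30, 14:40-16:25.
Vera ∩ Quinn ∩ Pita ∩ Sven ∩ Gabriel ∩ Imani ∩ Tara: 10:00-11:30, 14:55-16:25.
The last common window of at least 50 minutes is 14:55-16:25; a 50-minute meeting can start as late as 15:35 and still end by 16:25.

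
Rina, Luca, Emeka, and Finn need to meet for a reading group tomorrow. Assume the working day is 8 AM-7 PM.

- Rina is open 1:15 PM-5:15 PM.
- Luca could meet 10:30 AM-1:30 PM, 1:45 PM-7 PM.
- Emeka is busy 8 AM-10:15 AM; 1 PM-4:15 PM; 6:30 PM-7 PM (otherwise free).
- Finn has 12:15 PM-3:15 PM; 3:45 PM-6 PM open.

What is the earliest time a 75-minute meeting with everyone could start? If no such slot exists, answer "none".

Rina free: 13:15-17:15.
Luca free: 10:30-13:30, 13:45-19:00.
Emeka free: 10:15-13:00, 16:15-18:30 (invert busy blocks within the working day).
Finn free: 12:15-15:15, 15:45-18:00.
Rina ∩ Luca: 13:15-13:30, 13:45-17:15.
Rina ∩ Luca ∩ Emeka: 16:15-17:15.
Rina ∩ Luca ∩ Emeka ∩ Finn: 16:15-17:15.
So the common availability across everyone is 16:15-17:15.
No common window is at least 75 minutes long.

none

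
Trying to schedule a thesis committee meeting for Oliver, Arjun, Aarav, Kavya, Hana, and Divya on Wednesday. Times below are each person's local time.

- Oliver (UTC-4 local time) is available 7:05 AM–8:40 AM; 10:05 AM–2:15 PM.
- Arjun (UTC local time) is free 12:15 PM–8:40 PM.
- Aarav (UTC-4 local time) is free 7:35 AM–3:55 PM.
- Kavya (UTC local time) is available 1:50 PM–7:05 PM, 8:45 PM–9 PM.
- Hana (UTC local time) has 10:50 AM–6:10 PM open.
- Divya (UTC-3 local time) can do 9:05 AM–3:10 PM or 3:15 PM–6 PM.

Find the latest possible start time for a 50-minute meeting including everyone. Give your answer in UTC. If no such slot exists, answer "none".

Oliver in UTC: 11:05-12:40, 14:05-18:15 (add 4h to convert from UTC-4).
Arjun in UTC: 12:15-20:40.
Aarav in UTC: 11:35-19:55 (add 4h to convert from UTC-4).
Kavya in UTC: 13:50-19:05, 20:45-21:00.
Hana in UTC: 10:50-18:10.
Divya in UTC: 12:05-18:10, 18:15-21:00 (add 3h to convert from UTC-3).
Oliver ∩ Arjun: 12:15-12:40, 14:05-18:15.
Oliver ∩ Arjun ∩ Aarav: 12:15-12:40, 14:05-18:15.
Oliver ∩ Arjun ∩ Aarav ∩ Kavya: 14:05-18:15.
Oliver ∩ Arjun ∩ Aarav ∩ Kavya ∩ Hana: 14:05-18:10.
Oliver ∩ Arjun ∩ Aarav ∩ Kavya ∩ Hana ∩ Divya: 14:05-18:10.
So the common availability across everyone is 14:05-18:10.
The last common window of at least 50 minutes is 14:05-18:10; a 50-minute meeting can start as late as 17:20 and still end by 18:10.

17:20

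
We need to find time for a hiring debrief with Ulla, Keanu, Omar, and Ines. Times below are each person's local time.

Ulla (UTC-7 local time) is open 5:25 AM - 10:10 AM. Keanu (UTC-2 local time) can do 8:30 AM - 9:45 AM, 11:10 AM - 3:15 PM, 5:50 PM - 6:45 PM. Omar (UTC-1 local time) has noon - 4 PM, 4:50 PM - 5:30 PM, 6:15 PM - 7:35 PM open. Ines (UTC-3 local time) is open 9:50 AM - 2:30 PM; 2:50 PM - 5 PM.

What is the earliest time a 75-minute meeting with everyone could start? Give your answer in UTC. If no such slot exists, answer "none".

Ulla in UTC: 12:25-17:10 (add 7h to convert from UTC-7).
Keanu in UTC: 10:30-11:45, 13:10-17:15, 19:50-20:45 (add 2h to convert from UTC-2).
Omar in UTC: 13:00-17:00, 17:50-18:30, 19:15-20:35 (add 1h to convert from UTC-1).
Ines in UTC: 12:50-17:30, 17:50-20:00 (add 3h to convert from UTC-3).
Ulla ∩ Keanu: 13:10-17:10.
Ulla ∩ Keanu ∩ Omar: 13:10-17:00.
Ulla ∩ Keanu ∩ Omar ∩ Ines: 13:10-17:00.
So the common availability across everyone is 13:10-17:00.
The first common window of at least 75 minutes is 13:10-17:00, so the earliest start is 13:10.

13:10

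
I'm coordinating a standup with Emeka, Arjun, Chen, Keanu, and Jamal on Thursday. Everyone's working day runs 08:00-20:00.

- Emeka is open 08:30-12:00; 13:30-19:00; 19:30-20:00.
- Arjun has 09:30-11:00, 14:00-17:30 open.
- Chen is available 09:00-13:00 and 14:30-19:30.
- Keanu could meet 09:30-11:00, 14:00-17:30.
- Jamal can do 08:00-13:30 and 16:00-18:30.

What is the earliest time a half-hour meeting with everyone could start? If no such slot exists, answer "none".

09:30

Emeka ∩ Arjun: 09:30-11:00, 14:00-17:30.
Emeka ∩ Arjun ∩ Chen: 09:30-11:00, 14:30-17:30.
Emeka ∩ Arjun ∩ Chen ∩ Keanu: 09:30-11:00, 14:30-17:30.
Emeka ∩ Arjun ∩ Chen ∩ Keanu ∩ Jamal: 09:30-11:00, 16:00-17:30.
So the common availability across everyone is 09:30-11:00, 16:00-17:30.
The first common window of at least 30 minutes is 09:30-11:00, so the earliest start is 09:30.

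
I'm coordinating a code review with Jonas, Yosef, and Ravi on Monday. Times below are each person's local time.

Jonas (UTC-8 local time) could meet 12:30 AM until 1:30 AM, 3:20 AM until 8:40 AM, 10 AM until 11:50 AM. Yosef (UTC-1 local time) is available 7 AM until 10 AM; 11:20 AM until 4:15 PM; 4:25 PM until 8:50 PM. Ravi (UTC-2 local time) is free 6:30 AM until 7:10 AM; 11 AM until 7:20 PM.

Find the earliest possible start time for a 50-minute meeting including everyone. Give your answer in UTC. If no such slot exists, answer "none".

Jonas in UTC: 08:30-09:30, 11:20-16:40, 18:00-19:50 (add 8h to convert from UTC-8).
Yosef in UTC: 08:00-11:00, 12:20-17:15, 17:25-21:50 (add 1h to convert from UTC-1).
Ravi in UTC: 08:30-09:10, 13:00-21:20 (add 2h to convert from UTC-2).
Jonas ∩ Yosef: 08:30-09:30, 12:20-16:40, 18:00-19:50.
Jonas ∩ Yosef ∩ Ravi: 08:30-09:10, 13:00-16:40, 18:00-19:50.
So the common availability across everyone is 08:30-09:10, 13:00-16:40, 18:00-19:50.
The first common window of at least 50 minutes is 13:00-16:40, so the earliest start is 13:00.

13:00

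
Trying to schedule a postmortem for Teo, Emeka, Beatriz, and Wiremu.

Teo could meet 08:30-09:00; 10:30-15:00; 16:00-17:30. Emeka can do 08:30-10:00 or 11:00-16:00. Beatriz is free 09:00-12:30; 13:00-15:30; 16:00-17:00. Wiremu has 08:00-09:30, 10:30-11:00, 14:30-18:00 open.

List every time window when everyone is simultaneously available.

Teo ∩ Emeka: 08:30-09:00, 11:00-15:00.
Teo ∩ Emeka ∩ Beatriz: 11:00-12:30, 13:00-15:00.
Teo ∩ Emeka ∩ Beatriz ∩ Wiremu: 14:30-15:00.
Those are the intersection windows.

14:30-15:00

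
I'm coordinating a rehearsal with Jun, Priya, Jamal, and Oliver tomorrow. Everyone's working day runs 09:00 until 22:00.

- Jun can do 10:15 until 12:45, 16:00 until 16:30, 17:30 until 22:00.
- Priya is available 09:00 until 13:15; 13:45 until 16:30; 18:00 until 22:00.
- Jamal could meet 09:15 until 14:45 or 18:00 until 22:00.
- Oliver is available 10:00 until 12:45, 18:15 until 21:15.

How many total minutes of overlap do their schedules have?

330

Jun ∩ Priya: 10:15-12:45, 16:00-16:30, 18:00-22:00.
Jun ∩ Priya ∩ Jamal: 10:15-12:45, 18:00-22:00.
Jun ∩ Priya ∩ Jamal ∩ Oliver: 10:15-12:45, 18:15-21:15.
Summing the common windows: 150 + 180 = 330 minutes.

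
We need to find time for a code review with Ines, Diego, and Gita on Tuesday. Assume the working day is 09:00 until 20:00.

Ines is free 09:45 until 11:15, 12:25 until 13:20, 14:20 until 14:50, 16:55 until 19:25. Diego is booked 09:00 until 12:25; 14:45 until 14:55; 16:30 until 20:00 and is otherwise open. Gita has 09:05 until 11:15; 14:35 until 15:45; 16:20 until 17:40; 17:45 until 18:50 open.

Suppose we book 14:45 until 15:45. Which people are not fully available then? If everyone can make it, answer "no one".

Ines free: 09:45-11:15, 12:25-13:20, 14:20-14:50, 16:55-19:25.
Diego free: 12:25-14:45, 14:55-16:30 (invert busy blocks within the working day).
Gita free: 09:05-11:15, 14:35-15:45, 16:20-17:40, 17:45-18:50.
Ines: not fully free for 14:45-15:45. Diego: not fully free for 14:45-15:45. Gita: free for 14:45-15:45.

Diego, Ines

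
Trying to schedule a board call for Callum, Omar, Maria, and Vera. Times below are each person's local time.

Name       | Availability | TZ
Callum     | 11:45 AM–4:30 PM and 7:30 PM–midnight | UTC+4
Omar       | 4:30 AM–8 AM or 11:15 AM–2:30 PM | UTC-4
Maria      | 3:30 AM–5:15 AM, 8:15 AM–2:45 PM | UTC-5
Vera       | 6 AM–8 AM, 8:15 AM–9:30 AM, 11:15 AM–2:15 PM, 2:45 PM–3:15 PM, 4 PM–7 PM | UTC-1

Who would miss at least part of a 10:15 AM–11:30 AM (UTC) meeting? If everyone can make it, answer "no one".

Callum in UTC: 07:45-12:30, 15:30-20:00 (subtract 4h to convert from UTC+4).
Omar in UTC: 08:30-12:00, 15:15-18:30 (add 4h to convert from UTC-4).
Maria in UTC: 08:30-10:15, 13:15-19:45 (add 5h to convert from UTC-5).
Vera in UTC: 07:00-09:00, 09:15-10:30, 12:15-15:15, 15:45-16:15, 17:00-20:00 (add 1h to convert from UTC-1).
Callum: free for 10:15-11:30. Omar: free for 10:15-11:30. Maria: not fully free for 10:15-11:30. Vera: not fully free for 10:15-11:30.

Maria, Vera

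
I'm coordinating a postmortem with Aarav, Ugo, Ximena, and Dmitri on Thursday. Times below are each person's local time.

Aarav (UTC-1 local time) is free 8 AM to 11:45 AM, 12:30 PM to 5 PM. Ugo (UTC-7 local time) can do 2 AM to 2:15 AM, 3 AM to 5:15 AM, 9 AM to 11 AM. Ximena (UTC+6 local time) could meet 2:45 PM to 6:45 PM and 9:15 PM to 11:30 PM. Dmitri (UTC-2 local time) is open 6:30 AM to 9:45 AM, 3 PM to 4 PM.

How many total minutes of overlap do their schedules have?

150

Aarav in UTC: 09:00-12:45, 13:30-18:00 (add 1h to convert from UTC-1).
Ugo in UTC: 09:00-09:15, 10:00-12:15, 16:00-18:00 (add 7h to convert from UTC-7).
Ximena in UTC: 08:45-12:45, 15:15-17:30 (subtract 6h to convert from UTC+6).
Dmitri in UTC: 08:30-11:45, 17:00-18:00 (add 2h to convert from UTC-2).
Aarav ∩ Ugo: 09:00-09:15, 10:00-12:15, 16:00-18:00.
Aarav ∩ Ugo ∩ Ximena: 09:00-09:15, 10:00-12:15, 16:00-17:30.
Aarav ∩ Ugo ∩ Ximena ∩ Dmitri: 09:00-09:15, 10:00-11:45, 17:00-17:30.
Summing the common windows: 15 + 105 + 30 = 150 minutes.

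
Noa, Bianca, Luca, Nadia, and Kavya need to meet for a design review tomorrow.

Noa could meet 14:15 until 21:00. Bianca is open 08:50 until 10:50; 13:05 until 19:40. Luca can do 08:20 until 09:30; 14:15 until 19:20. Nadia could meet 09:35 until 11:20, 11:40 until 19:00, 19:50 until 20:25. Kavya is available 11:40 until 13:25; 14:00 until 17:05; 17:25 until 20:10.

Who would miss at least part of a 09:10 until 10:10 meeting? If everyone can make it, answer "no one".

Noa: not fully free for 09:10-10:10. Bianca: free for 09:10-10:10. Luca: not fully free for 09:10-10:10. Nadia: not fully free for 09:10-10:10. Kavya: not fully free for 09:10-10:10.

Kavya, Luca, Nadia, Noa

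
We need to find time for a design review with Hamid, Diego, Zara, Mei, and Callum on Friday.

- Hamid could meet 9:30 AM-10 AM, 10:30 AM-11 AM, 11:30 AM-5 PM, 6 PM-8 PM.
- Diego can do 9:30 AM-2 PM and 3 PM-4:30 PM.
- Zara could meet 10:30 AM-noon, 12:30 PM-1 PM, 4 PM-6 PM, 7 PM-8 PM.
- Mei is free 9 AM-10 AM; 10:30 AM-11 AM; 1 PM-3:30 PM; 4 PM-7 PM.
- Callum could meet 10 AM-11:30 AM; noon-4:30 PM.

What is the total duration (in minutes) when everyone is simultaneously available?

Hamid ∩ Diego: 09:30-10:00, 10:30-11:00, 11:30-14:00, 15:00-16:30.
Hamid ∩ Diego ∩ Zara: 10:30-11:00, 11:30-12:00, 12:30-13:00, 16:00-16:30.
Hamid ∩ Diego ∩ Zara ∩ Mei: 10:30-11:00, 16:00-16:30.
Hamid ∩ Diego ∩ Zara ∩ Mei ∩ Callum: 10:30-11:00, 16:00-16:30.
So the common availability across everyone is 10:30-11:00, 16:00-16:30.
Summing the common windows: 30 + 30 = 60 minutes.

60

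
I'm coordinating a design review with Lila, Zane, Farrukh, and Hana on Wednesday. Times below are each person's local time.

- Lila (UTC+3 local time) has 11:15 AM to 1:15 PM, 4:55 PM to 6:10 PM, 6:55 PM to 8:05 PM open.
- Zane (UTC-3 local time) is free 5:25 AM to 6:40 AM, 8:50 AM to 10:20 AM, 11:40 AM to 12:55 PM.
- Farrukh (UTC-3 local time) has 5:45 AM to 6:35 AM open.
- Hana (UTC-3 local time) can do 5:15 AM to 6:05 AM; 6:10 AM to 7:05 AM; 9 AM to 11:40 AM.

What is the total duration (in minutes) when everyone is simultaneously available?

Lila in UTC: 08:15-10:15, 13:55-15:10, 15:55-17:05 (subtract 3h to convert from UTC+3).
Zane in UTC: 08:25-09:40, 11:50-13:20, 14:40-15:55 (add 3h to convert from UTC-3).
Farrukh in UTC: 08:45-09:35 (add 3h to convert from UTC-3).
Hana in UTC: 08:15-09:05, 09:10-10:05, 12:00-14:40 (add 3h to convert from UTC-3).
Lila ∩ Zane: 08:25-09:40, 14:40-15:10.
Lila ∩ Zane ∩ Farrukh: 08:45-09:35.
Lila ∩ Zane ∩ Farrukh ∩ Hana: 08:45-09:05, 09:10-09:35.
Those are the intersection windows.
Summing the common windows: 20 + 25 = 45 minutes.

45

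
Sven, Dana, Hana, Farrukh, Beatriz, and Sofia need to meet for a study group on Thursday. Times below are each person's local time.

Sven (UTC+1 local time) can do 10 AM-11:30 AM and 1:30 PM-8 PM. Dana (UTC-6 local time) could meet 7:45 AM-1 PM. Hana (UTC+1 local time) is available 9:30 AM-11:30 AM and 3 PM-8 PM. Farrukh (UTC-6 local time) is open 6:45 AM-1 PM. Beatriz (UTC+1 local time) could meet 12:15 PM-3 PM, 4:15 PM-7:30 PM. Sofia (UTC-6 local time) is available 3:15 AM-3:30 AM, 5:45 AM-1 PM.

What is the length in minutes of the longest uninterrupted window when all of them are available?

Sven in UTC: 09:00-10:30, 12:30-19:00 (subtract 1h to convert from UTC+1).
Dana in UTC: 13:45-19:00 (add 6h to convert from UTC-6).
Hana in UTC: 08:30-10:30, 14:00-19:00 (subtract 1h to convert from UTC+1).
Farrukh in UTC: 12:45-19:00 (add 6h to convert from UTC-6).
Beatriz in UTC: 11:15-14:00, 15:15-18:30 (subtract 1h to convert from UTC+1).
Sofia in UTC: 09:15-09:30, 11:45-19:00 (add 6h to convert from UTC-6).
Sven ∩ Dana: 13:45-19:00.
Sven ∩ Dana ∩ Hana: 14:00-19:00.
Sven ∩ Dana ∩ Hana ∩ Farrukh: 14:00-19:00.
Sven ∩ Dana ∩ Hana ∩ Farrukh ∩ Beatriz: 15:15-18:30.
Sven ∩ Dana ∩ Hana ∩ Farrukh ∩ Beatriz ∩ Sofia: 15:15-18:30.
The longest is 15:15-18:30 at 195 minutes.

195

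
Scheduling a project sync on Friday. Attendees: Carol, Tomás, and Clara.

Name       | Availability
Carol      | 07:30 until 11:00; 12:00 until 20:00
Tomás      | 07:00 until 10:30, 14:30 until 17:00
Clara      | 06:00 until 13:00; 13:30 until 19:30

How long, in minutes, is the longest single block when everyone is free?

Carol ∩ Tomás: 07:30-10:30, 14:30-17:00.
Carol ∩ Tomás ∩ Clara: 07:30-10:30, 14:30-17:00.
So the common availability across everyone is 07:30-10:30, 14:30-17:00.
The longest is 07:30-10:30 at 180 minutes.

180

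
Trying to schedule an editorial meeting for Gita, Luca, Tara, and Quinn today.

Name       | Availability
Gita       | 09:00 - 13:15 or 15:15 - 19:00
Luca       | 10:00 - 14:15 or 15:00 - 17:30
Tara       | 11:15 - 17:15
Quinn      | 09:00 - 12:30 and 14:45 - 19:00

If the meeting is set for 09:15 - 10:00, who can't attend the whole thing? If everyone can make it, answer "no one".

Gita: free for 09:15-10:00. Luca: not fully free for 09:15-10:00. Tara: not fully free for 09:15-10:00. Quinn: free for 09:15-10:00.

Luca, Tara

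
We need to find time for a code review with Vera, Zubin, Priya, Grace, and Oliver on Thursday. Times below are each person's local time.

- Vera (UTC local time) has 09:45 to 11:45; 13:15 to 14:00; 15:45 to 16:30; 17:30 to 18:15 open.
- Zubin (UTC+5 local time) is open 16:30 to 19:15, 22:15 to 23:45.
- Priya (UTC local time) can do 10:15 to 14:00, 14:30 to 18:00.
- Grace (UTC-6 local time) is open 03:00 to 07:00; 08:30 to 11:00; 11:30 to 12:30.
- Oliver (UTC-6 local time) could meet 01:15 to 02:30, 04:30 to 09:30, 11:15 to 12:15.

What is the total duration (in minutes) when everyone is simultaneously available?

45

Vera in UTC: 09:45-11:45, 13:15-14:00, 15:45-16:30, 17:30-18:15.
Zubin in UTC: 11:30-14:15, 17:15-18:45 (subtract 5h to convert from UTC+5).
Priya in UTC: 10:15-14:00, 14:30-18:00.
Grace in UTC: 09:00-13:00, 14:30-17:00, 17:30-18:30 (add 6h to convert from UTC-6).
Oliver in UTC: 07:15-08:30, 10:30-15:30, 17:15-18:15 (add 6h to convert from UTC-6).
Vera ∩ Zubin: 11:30-11:45, 13:15-14:00, 17:30-18:15.
Vera ∩ Zubin ∩ Priya: 11:30-11:45, 13:15-14:00, 17:30-18:00.
Vera ∩ Zubin ∩ Priya ∩ Grace: 11:30-11:45, 17:30-18:00.
Vera ∩ Zubin ∩ Priya ∩ Grace ∩ Oliver: 11:30-11:45, 17:30-18:00.
So the common availability across everyone is 11:30-11:45, 17:30-18:00.
Summing the common windows: 15 + 30 = 45 minutes.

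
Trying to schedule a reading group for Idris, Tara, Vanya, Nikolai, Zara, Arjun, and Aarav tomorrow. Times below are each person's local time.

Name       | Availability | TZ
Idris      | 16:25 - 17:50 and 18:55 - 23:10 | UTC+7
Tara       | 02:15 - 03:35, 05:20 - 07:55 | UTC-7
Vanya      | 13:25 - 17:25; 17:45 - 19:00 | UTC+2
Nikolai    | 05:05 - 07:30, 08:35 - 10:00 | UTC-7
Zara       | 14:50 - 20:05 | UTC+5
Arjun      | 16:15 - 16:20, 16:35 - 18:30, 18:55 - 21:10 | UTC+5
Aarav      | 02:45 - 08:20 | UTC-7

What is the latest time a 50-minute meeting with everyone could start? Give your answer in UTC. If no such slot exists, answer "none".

12:40

Idris in UTC: 09:25-10:50, 11:55-16:10 (subtract 7h to convert from UTC+7).
Tara in UTC: 09:15-10:35, 12:20-14:55 (add 7h to convert from UTC-7).
Vanya in UTC: 11:25-15:25, 15:45-17:00 (subtract 2h to convert from UTC+2).
Nikolai in UTC: 12:05-14:30, 15:35-17:00 (add 7h to convert from UTC-7).
Zara in UTC: 09:50-15:05 (subtract 5h to convert from UTC+5).
Arjun in UTC: 11:15-11:20, 11:35-13:30, 13:55-16:10 (subtract 5h to convert from UTC+5).
Aarav in UTC: 09:45-15:20 (add 7h to convert from UTC-7).
Idris ∩ Tara: 09:25-10:35, 12:20-14:55.
Idris ∩ Tara ∩ Vanya: 12:20-14:55.
Idris ∩ Tara ∩ Vanya ∩ Nikolai: 12:20-14:30.
Idris ∩ Tara ∩ Vanya ∩ Nikolai ∩ Zara: 12:20-14:30.
Idris ∩ Tara ∩ Vanya ∩ Nikolai ∩ Zara ∩ Arjun: 12:20-13:30, 13:55-14:30.
Idris ∩ Tara ∩ Vanya ∩ Nikolai ∩ Zara ∩ Arjun ∩ Aarav: 12:20-13:30, 13:55-14:30.
The last common window of at least 50 minutes is 12:20-13:30; a 50-minute meeting can start as late as 12:40 and still end by 13:30.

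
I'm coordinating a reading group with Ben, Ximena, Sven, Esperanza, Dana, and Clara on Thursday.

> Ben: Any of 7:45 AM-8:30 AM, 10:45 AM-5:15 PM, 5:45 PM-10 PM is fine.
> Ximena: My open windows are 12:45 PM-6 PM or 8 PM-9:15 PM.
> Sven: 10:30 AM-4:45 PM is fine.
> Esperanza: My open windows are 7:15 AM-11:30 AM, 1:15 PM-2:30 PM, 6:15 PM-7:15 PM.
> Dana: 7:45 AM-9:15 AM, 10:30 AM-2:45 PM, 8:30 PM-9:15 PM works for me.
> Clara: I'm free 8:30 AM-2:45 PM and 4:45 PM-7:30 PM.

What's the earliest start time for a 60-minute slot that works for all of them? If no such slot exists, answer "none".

Ben ∩ Ximena: 12:45-17:15, 17:45-18:00, 20:00-21:15.
Ben ∩ Ximena ∩ Sven: 12:45-16:45.
Ben ∩ Ximena ∩ Sven ∩ Esperanza: 13:15-14:30.
Ben ∩ Ximena ∩ Sven ∩ Esperanza ∩ Dana: 13:15-14:30.
Ben ∩ Ximena ∩ Sven ∩ Esperanza ∩ Dana ∩ Clara: 13:15-14:30.
The first common window of at least 60 minutes is 13:15-14:30, so the earliest start is 13:15.

13:15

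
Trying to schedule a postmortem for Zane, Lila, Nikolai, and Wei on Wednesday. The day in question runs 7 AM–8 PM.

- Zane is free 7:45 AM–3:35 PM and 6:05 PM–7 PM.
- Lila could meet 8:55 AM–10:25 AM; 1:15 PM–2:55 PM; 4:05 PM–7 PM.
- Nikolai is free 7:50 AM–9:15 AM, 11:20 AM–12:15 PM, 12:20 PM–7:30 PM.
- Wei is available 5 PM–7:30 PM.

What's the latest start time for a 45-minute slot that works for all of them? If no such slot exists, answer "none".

Zane ∩ Lila: 08:55-10:25, 13:15-14:55, 18:05-19:00.
Zane ∩ Lila ∩ Nikolai: 08:55-09:15, 13:15-14:55, 18:05-19:00.
Zane ∩ Lila ∩ Nikolai ∩ Wei: 18:05-19:00.
So the common availability across everyone is 18:05-19:00.
The last common window of at least 45 minutes is 18:05-19:00; a 45-minute meeting can start as late as 18:15 and still end by 19:00.

18:15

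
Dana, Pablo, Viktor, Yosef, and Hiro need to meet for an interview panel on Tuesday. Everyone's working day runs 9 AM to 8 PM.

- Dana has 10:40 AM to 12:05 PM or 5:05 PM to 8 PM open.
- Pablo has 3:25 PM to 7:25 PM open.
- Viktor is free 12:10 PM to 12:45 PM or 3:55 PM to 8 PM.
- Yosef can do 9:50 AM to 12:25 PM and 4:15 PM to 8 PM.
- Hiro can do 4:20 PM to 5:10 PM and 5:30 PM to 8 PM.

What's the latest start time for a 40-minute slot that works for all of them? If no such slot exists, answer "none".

18:45

Dana ∩ Pablo: 17:05-19:25.
Dana ∩ Pablo ∩ Viktor: 17:05-19:25.
Dana ∩ Pablo ∩ Viktor ∩ Yosef: 17:05-19:25.
Dana ∩ Pablo ∩ Viktor ∩ Yosef ∩ Hiro: 17:05-17:10, 17:30-19:25.
The last common window of at least 40 minutes is 17:30-19:25; a 40-minute meeting can start as late as 18:45 and still end by 19:25.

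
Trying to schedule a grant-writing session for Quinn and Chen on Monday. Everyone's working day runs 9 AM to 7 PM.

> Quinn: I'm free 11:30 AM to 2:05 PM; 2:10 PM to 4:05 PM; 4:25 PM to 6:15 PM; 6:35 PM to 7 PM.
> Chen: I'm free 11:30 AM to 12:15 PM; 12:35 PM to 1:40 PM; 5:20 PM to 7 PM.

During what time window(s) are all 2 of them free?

11:30-12:15, 12:35-13:40, 17:20-18:15, 18:35-19:00

Quinn ∩ Chen: 11:30-12:15, 12:35-13:40, 17:20-18:15, 18:35-19:00.
So the common availability across everyone is 11:30-12:15, 12:35-13:40, 17:20-18:15, 18:35-19:00.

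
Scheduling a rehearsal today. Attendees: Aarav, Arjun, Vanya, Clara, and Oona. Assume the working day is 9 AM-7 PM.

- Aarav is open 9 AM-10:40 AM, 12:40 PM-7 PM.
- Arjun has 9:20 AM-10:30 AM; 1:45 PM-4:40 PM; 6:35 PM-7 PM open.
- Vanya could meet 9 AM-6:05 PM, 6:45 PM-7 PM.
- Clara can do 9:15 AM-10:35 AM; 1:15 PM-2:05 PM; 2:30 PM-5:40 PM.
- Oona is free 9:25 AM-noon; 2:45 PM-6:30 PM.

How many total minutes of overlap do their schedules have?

Aarav ∩ Arjun: 09:20-10:30, 13:45-16:40, 18:35-19:00.
Aarav ∩ Arjun ∩ Vanya: 09:20-10:30, 13:45-16:40, 18:45-19:00.
Aarav ∩ Arjun ∩ Vanya ∩ Clara: 09:20-10:30, 13:45-14:05, 14:30-16:40.
Aarav ∩ Arjun ∩ Vanya ∩ Clara ∩ Oona: 09:25-10:30, 14:45-16:40.
Those are the intersection windows.
Summing the common windows: 65 + 115 = 180 minutes.

180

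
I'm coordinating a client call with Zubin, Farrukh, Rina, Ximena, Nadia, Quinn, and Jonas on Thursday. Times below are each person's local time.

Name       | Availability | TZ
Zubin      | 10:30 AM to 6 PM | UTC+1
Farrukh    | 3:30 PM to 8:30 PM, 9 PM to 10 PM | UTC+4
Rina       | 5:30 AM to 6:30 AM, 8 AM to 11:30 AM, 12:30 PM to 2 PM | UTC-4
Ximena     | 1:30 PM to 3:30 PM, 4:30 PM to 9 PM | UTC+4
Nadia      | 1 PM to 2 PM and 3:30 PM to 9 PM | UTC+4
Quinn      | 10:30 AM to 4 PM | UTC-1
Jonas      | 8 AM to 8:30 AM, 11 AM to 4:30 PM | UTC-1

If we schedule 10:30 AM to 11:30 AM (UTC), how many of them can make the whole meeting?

2

Zubin in UTC: 09:30-17:00 (subtract 1h to convert from UTC+1).
Farrukh in UTC: 11:30-16:30, 17:00-18:00 (subtract 4h to convert from UTC+4).
Rina in UTC: 09:30-10:30, 12:00-15:30, 16:30-18:00 (add 4h to convert from UTC-4).
Ximena in UTC: 09:30-11:30, 12:30-17:00 (subtract 4h to convert from UTC+4).
Nadia in UTC: 09:00-10:00, 11:30-17:00 (subtract 4h to convert from UTC+4).
Quinn in UTC: 11:30-17:00 (add 1h to convert from UTC-1).
Jonas in UTC: 09:00-09:30, 12:00-17:30 (add 1h to convert from UTC-1).
Zubin and Ximena can make the full 10:30-11:30 slot — that's 2.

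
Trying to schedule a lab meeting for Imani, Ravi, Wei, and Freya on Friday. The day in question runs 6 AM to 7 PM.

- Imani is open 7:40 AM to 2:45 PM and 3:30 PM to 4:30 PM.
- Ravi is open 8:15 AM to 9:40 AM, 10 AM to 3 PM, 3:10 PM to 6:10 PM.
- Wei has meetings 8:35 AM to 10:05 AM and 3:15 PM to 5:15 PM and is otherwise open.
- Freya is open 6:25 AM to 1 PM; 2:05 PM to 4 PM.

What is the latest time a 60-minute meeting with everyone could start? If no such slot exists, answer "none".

12:00

Imani free: 07:40-14:45, 15:30-16:30.
Ravi free: 08:15-09:40, 10:00-15:00, 15:10-18:10.
Wei free: 06:00-08:35, 10:05-15:15, 17:15-19:00 (invert busy blocks within the working day).
Freya free: 06:25-13:00, 14:05-16:00.
Imani ∩ Ravi: 08:15-09:40, 10:00-14:45, 15:30-16:30.
Imani ∩ Ravi ∩ Wei: 08:15-08:35, 10:05-14:45.
Imani ∩ Ravi ∩ Wei ∩ Freya: 08:15-08:35, 10:05-13:00, 14:05-14:45.
The last common window of at least 60 minutes is 10:05-13:00; a 60-minute meeting can start as late as 12:00 and still end by 13:00.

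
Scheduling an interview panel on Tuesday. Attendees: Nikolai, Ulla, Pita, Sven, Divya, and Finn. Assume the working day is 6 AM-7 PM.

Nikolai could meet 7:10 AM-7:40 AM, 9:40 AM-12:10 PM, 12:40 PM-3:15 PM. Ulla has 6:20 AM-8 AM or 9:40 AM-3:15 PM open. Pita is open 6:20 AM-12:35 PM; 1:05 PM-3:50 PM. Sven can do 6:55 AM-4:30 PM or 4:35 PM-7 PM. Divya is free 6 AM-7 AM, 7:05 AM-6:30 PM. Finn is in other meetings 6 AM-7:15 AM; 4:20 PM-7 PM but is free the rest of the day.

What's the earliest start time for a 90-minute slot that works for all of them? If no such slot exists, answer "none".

Nikolai free: 07:10-07:40, 09:40-12:10, 12:40-15:15.
Ulla free: 06:20-08:00, 09:40-15:15.
Pita free: 06:20-12:35, 13:05-15:50.
Sven free: 06:55-16:30, 16:35-19:00.
Divya free: 06:00-07:00, 07:05-18:30.
Finn free: 07:15-16:20 (invert busy blocks within the working day).
Nikolai ∩ Ulla: 07:10-07:40, 09:40-12:10, 12:40-15:15.
Nikolai ∩ Ulla ∩ Pita: 07:10-07:40, 09:40-12:10, 13:05-15:15.
Nikolai ∩ Ulla ∩ Pita ∩ Sven: 07:10-07:40, 09:40-12:10, 13:05-15:15.
Nikolai ∩ Ulla ∩ Pita ∩ Sven ∩ Divya: 07:10-07:40, 09:40-12:10, 13:05-15:15.
Nikolai ∩ Ulla ∩ Pita ∩ Sven ∩ Divya ∩ Finn: 07:15-07:40, 09:40-12:10, 13:05-15:15.
The first common window of at least 90 minutes is 09:40-12:10, so the earliest start is 09:40.

09:40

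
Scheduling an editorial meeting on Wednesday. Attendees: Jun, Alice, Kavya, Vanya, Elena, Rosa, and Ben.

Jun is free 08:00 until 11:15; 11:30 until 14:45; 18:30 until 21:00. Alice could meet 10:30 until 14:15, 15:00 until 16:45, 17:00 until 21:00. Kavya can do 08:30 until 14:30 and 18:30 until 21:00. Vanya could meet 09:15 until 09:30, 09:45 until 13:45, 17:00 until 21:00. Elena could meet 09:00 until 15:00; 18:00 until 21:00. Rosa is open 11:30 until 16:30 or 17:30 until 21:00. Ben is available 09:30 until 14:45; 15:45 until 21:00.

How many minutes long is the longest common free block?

150

Jun ∩ Alice: 10:30-11:15, 11:30-14:15, 18:30-21:00.
Jun ∩ Alice ∩ Kavya: 10:30-11:15, 11:30-14:15, 18:30-21:00.
Jun ∩ Alice ∩ Kavya ∩ Vanya: 10:30-11:15, 11:30-13:45, 18:30-21:00.
Jun ∩ Alice ∩ Kavya ∩ Vanya ∩ Elena: 10:30-11:15, 11:30-13:45, 18:30-21:00.
Jun ∩ Alice ∩ Kavya ∩ Vanya ∩ Elena ∩ Rosa: 11:30-13:45, 18:30-21:00.
Jun ∩ Alice ∩ Kavya ∩ Vanya ∩ Elena ∩ Rosa ∩ Ben: 11:30-13:45, 18:30-21:00.
Those are the intersection windows.
The longest is 18:30-21:00 at 150 minutes.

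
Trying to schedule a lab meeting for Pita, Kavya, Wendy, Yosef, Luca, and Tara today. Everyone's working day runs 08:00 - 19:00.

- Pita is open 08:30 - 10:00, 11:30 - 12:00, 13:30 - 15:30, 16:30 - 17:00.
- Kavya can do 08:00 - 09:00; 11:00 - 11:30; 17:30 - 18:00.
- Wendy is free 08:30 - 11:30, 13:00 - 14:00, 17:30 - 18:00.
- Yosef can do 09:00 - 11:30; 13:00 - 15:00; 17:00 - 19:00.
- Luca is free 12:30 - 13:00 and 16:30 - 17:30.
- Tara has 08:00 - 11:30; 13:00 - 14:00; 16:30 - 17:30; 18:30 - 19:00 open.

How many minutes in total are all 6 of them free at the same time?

0

Pita ∩ Kavya: 08:30-09:00.
Pita ∩ Kavya ∩ Wendy: 08:30-09:00.
Pita ∩ Kavya ∩ Wendy ∩ Yosef: ∅.
Pita ∩ Kavya ∩ Wendy ∩ Yosef ∩ Luca: ∅.
Pita ∩ Kavya ∩ Wendy ∩ Yosef ∩ Luca ∩ Tara: ∅.
There is no time when everyone is free.
There is no common window, so the total is 0 minutes.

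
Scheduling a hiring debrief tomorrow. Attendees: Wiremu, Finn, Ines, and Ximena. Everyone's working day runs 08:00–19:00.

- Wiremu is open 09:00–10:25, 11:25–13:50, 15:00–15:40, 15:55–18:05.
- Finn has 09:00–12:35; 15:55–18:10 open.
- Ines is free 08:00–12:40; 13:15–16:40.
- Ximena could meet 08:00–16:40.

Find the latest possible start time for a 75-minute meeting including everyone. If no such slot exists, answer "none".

09:10

Wiremu ∩ Finn: 09:00-10:25, 11:25-12:35, 15:55-18:05.
Wiremu ∩ Finn ∩ Ines: 09:00-10:25, 11:25-12:35, 15:55-16:40.
Wiremu ∩ Finn ∩ Ines ∩ Ximena: 09:00-10:25, 11:25-12:35, 15:55-16:40.
The last common window of at least 75 minutes is 09:00-10:25; a 75-minute meeting can start as late as 09:10 and still end by 10:25.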